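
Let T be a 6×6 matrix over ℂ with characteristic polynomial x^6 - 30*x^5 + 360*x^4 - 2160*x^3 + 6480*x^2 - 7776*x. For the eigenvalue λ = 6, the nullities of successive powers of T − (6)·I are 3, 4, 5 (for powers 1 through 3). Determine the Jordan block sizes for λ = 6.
Block sizes for λ = 6: [3, 1, 1]

From the dimensions of kernels of powers, the number of Jordan blocks of size at least j is d_j − d_{j−1} where d_j = dim ker(N^j) (with d_0 = 0). Computing the differences gives [3, 1, 1].
The number of blocks of size exactly k is (#blocks of size ≥ k) − (#blocks of size ≥ k + 1), so the partition is: 2 block(s) of size 1, 1 block(s) of size 3.
In nonincreasing order the block sizes are [3, 1, 1].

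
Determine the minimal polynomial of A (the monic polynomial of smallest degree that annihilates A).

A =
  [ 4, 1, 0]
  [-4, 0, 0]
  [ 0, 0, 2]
x^2 - 4*x + 4

The characteristic polynomial is χ_A(x) = (x - 2)^3, so the eigenvalues are known. The minimal polynomial is
  m_A(x) = Π_λ (x − λ)^{k_λ}
where k_λ is the size of the *largest* Jordan block for λ (equivalently, the smallest k with (A − λI)^k v = 0 for every generalised eigenvector v of λ).

  λ = 2: largest Jordan block has size 2, contributing (x − 2)^2

So m_A(x) = (x - 2)^2 = x^2 - 4*x + 4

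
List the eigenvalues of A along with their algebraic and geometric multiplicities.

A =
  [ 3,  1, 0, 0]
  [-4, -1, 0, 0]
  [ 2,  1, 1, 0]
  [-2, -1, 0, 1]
λ = 1: alg = 4, geom = 3

Step 1 — factor the characteristic polynomial to read off the algebraic multiplicities:
  χ_A(x) = (x - 1)^4

Step 2 — compute geometric multiplicities via the rank-nullity identity g(λ) = n − rank(A − λI):
  rank(A − (1)·I) = 1, so dim ker(A − (1)·I) = n − 1 = 3

Summary:
  λ = 1: algebraic multiplicity = 4, geometric multiplicity = 3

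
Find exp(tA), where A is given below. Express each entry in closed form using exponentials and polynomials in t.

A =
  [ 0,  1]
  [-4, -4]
e^{tA} =
  [2*t*exp(-2*t) + exp(-2*t), t*exp(-2*t)]
  [-4*t*exp(-2*t), -2*t*exp(-2*t) + exp(-2*t)]

Strategy: write A = P · J · P⁻¹ where J is a Jordan canonical form, so e^{tA} = P · e^{tJ} · P⁻¹, and e^{tJ} can be computed block-by-block.

A has Jordan form
J =
  [-2,  1]
  [ 0, -2]
(up to reordering of blocks).

Per-block formulas:
  For a 2×2 Jordan block J_2(-2): exp(t · J_2(-2)) = e^(-2t)·(I + t·N), where N is the 2×2 nilpotent shift.

After assembling e^{tJ} and conjugating by P, we get:

e^{tA} =
  [2*t*exp(-2*t) + exp(-2*t), t*exp(-2*t)]
  [-4*t*exp(-2*t), -2*t*exp(-2*t) + exp(-2*t)]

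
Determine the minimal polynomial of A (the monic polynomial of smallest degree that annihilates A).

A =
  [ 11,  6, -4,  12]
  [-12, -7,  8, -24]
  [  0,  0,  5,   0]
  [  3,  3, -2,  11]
x^2 - 10*x + 25

The characteristic polynomial is χ_A(x) = (x - 5)^4, so the eigenvalues are known. The minimal polynomial is
  m_A(x) = Π_λ (x − λ)^{k_λ}
where k_λ is the size of the *largest* Jordan block for λ (equivalently, the smallest k with (A − λI)^k v = 0 for every generalised eigenvector v of λ).

  λ = 5: largest Jordan block has size 2, contributing (x − 5)^2

So m_A(x) = (x - 5)^2 = x^2 - 10*x + 25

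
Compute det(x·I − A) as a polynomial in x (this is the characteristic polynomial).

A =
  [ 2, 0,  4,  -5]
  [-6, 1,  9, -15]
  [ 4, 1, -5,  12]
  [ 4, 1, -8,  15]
x^4 - 13*x^3 + 63*x^2 - 135*x + 108

Expanding det(x·I − A) (e.g. by cofactor expansion or by noting that A is similar to its Jordan form J, which has the same characteristic polynomial as A) gives
  χ_A(x) = x^4 - 13*x^3 + 63*x^2 - 135*x + 108
which factors as (x - 4)*(x - 3)^3. The eigenvalues (with algebraic multiplicities) are λ = 3 with multiplicity 3, λ = 4 with multiplicity 1.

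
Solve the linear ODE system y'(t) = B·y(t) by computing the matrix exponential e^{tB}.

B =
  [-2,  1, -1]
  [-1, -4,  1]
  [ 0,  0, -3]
e^{tB} =
  [t*exp(-3*t) + exp(-3*t), t*exp(-3*t), -t*exp(-3*t)]
  [-t*exp(-3*t), -t*exp(-3*t) + exp(-3*t), t*exp(-3*t)]
  [0, 0, exp(-3*t)]

Strategy: write B = P · J · P⁻¹ where J is a Jordan canonical form, so e^{tB} = P · e^{tJ} · P⁻¹, and e^{tJ} can be computed block-by-block.

B has Jordan form
J =
  [-3,  1,  0]
  [ 0, -3,  0]
  [ 0,  0, -3]
(up to reordering of blocks).

Per-block formulas:
  For a 1×1 block at λ = -3: exp(t · [-3]) = [e^(-3t)].
  For a 2×2 Jordan block J_2(-3): exp(t · J_2(-3)) = e^(-3t)·(I + t·N), where N is the 2×2 nilpotent shift.

After assembling e^{tJ} and conjugating by P, we get:

e^{tB} =
  [t*exp(-3*t) + exp(-3*t), t*exp(-3*t), -t*exp(-3*t)]
  [-t*exp(-3*t), -t*exp(-3*t) + exp(-3*t), t*exp(-3*t)]
  [0, 0, exp(-3*t)]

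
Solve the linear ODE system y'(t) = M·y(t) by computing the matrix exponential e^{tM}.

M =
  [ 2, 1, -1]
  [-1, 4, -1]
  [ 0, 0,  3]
e^{tM} =
  [-t*exp(3*t) + exp(3*t), t*exp(3*t), -t*exp(3*t)]
  [-t*exp(3*t), t*exp(3*t) + exp(3*t), -t*exp(3*t)]
  [0, 0, exp(3*t)]

Strategy: write M = P · J · P⁻¹ where J is a Jordan canonical form, so e^{tM} = P · e^{tJ} · P⁻¹, and e^{tJ} can be computed block-by-block.

M has Jordan form
J =
  [3, 1, 0]
  [0, 3, 0]
  [0, 0, 3]
(up to reordering of blocks).

Per-block formulas:
  For a 1×1 block at λ = 3: exp(t · [3]) = [e^(3t)].
  For a 2×2 Jordan block J_2(3): exp(t · J_2(3)) = e^(3t)·(I + t·N), where N is the 2×2 nilpotent shift.

After assembling e^{tJ} and conjugating by P, we get:

e^{tM} =
  [-t*exp(3*t) + exp(3*t), t*exp(3*t), -t*exp(3*t)]
  [-t*exp(3*t), t*exp(3*t) + exp(3*t), -t*exp(3*t)]
  [0, 0, exp(3*t)]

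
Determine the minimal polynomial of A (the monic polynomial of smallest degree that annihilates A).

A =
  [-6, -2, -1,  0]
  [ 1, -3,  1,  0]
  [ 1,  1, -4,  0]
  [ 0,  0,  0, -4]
x^3 + 13*x^2 + 56*x + 80

The characteristic polynomial is χ_A(x) = (x + 4)^3*(x + 5), so the eigenvalues are known. The minimal polynomial is
  m_A(x) = Π_λ (x − λ)^{k_λ}
where k_λ is the size of the *largest* Jordan block for λ (equivalently, the smallest k with (A − λI)^k v = 0 for every generalised eigenvector v of λ).

  λ = -5: largest Jordan block has size 1, contributing (x + 5)
  λ = -4: largest Jordan block has size 2, contributing (x + 4)^2

So m_A(x) = (x + 4)^2*(x + 5) = x^3 + 13*x^2 + 56*x + 80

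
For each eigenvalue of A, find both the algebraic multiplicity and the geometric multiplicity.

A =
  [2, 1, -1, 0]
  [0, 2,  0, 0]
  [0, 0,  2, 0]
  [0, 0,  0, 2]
λ = 2: alg = 4, geom = 3

Step 1 — factor the characteristic polynomial to read off the algebraic multiplicities:
  χ_A(x) = (x - 2)^4

Step 2 — compute geometric multiplicities via the rank-nullity identity g(λ) = n − rank(A − λI):
  rank(A − (2)·I) = 1, so dim ker(A − (2)·I) = n − 1 = 3

Summary:
  λ = 2: algebraic multiplicity = 4, geometric multiplicity = 3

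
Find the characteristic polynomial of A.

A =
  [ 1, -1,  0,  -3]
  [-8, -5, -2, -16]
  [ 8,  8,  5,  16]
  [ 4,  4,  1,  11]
x^4 - 12*x^3 + 54*x^2 - 108*x + 81

Expanding det(x·I − A) (e.g. by cofactor expansion or by noting that A is similar to its Jordan form J, which has the same characteristic polynomial as A) gives
  χ_A(x) = x^4 - 12*x^3 + 54*x^2 - 108*x + 81
which factors as (x - 3)^4. The eigenvalues (with algebraic multiplicities) are λ = 3 with multiplicity 4.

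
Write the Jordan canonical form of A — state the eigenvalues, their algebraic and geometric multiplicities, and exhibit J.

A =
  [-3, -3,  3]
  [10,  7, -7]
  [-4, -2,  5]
J_3(3)

The characteristic polynomial is
  det(x·I − A) = x^3 - 9*x^2 + 27*x - 27 = (x - 3)^3

Eigenvalues and multiplicities (the geometric multiplicity of λ is n − rank(A − λI), which equals the number of Jordan blocks for λ):
  λ = 3: algebraic multiplicity = 3, geometric multiplicity = 1

Determining the block sizes for each eigenvalue:
  λ = 3: one block (gm = 1), so the single block has size am = 3 → block sizes [3]

Assembling the blocks gives a Jordan form
J =
  [3, 1, 0]
  [0, 3, 1]
  [0, 0, 3]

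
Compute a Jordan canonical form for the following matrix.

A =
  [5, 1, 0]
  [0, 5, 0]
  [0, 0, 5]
J_2(5) ⊕ J_1(5)

The characteristic polynomial is
  det(x·I − A) = x^3 - 15*x^2 + 75*x - 125 = (x - 5)^3

Eigenvalues and multiplicities (the geometric multiplicity of λ is n − rank(A − λI), which equals the number of Jordan blocks for λ):
  λ = 5: algebraic multiplicity = 3, geometric multiplicity = 2

Determining the block sizes for each eigenvalue:
  λ = 5: 2 blocks summing to 3 forces exactly one block of size 2 and the rest size 1 → block sizes [2, 1]

Assembling the blocks gives a Jordan form
J =
  [5, 1, 0]
  [0, 5, 0]
  [0, 0, 5]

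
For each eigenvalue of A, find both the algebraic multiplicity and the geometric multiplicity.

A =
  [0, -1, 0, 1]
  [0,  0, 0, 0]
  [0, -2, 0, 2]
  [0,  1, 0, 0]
λ = 0: alg = 4, geom = 2

Step 1 — factor the characteristic polynomial to read off the algebraic multiplicities:
  χ_A(x) = x^4

Step 2 — compute geometric multiplicities via the rank-nullity identity g(λ) = n − rank(A − λI):
  rank(A − (0)·I) = 2, so dim ker(A − (0)·I) = n − 2 = 2

Summary:
  λ = 0: algebraic multiplicity = 4, geometric multiplicity = 2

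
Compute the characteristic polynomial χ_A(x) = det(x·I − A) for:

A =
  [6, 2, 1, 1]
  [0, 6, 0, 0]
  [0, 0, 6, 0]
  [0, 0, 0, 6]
x^4 - 24*x^3 + 216*x^2 - 864*x + 1296

Expanding det(x·I − A) (e.g. by cofactor expansion or by noting that A is similar to its Jordan form J, which has the same characteristic polynomial as A) gives
  χ_A(x) = x^4 - 24*x^3 + 216*x^2 - 864*x + 1296
which factors as (x - 6)^4. The eigenvalues (with algebraic multiplicities) are λ = 6 with multiplicity 4.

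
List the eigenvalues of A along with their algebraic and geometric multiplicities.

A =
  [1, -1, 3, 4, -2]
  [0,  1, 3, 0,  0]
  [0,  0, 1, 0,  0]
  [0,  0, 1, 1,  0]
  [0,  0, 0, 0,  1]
λ = 1: alg = 5, geom = 3

Step 1 — factor the characteristic polynomial to read off the algebraic multiplicities:
  χ_A(x) = (x - 1)^5

Step 2 — compute geometric multiplicities via the rank-nullity identity g(λ) = n − rank(A − λI):
  rank(A − (1)·I) = 2, so dim ker(A − (1)·I) = n − 2 = 3

Summary:
  λ = 1: algebraic multiplicity = 5, geometric multiplicity = 3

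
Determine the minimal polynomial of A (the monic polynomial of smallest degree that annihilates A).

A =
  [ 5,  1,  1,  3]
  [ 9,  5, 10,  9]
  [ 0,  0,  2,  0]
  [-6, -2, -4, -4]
x^3 - 6*x^2 + 12*x - 8

The characteristic polynomial is χ_A(x) = (x - 2)^4, so the eigenvalues are known. The minimal polynomial is
  m_A(x) = Π_λ (x − λ)^{k_λ}
where k_λ is the size of the *largest* Jordan block for λ (equivalently, the smallest k with (A − λI)^k v = 0 for every generalised eigenvector v of λ).

  λ = 2: largest Jordan block has size 3, contributing (x − 2)^3

So m_A(x) = (x - 2)^3 = x^3 - 6*x^2 + 12*x - 8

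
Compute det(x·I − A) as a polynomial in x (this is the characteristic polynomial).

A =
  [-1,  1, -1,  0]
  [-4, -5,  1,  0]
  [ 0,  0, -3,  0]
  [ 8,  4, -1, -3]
x^4 + 12*x^3 + 54*x^2 + 108*x + 81

Expanding det(x·I − A) (e.g. by cofactor expansion or by noting that A is similar to its Jordan form J, which has the same characteristic polynomial as A) gives
  χ_A(x) = x^4 + 12*x^3 + 54*x^2 + 108*x + 81
which factors as (x + 3)^4. The eigenvalues (with algebraic multiplicities) are λ = -3 with multiplicity 4.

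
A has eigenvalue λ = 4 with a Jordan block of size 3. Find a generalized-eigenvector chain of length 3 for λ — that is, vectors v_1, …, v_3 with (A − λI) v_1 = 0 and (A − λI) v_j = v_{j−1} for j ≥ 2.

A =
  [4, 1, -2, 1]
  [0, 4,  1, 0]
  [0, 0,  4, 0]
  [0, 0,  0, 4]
A Jordan chain for λ = 4 of length 3:
v_1 = (1, 0, 0, 0)ᵀ
v_2 = (-2, 1, 0, 0)ᵀ
v_3 = (0, 0, 1, 0)ᵀ

Let N = A − (4)·I. We want v_3 with N^3 v_3 = 0 but N^2 v_3 ≠ 0; then v_{j-1} := N · v_j for j = 3, …, 2.

Pick v_3 = (0, 0, 1, 0)ᵀ.
Then v_2 = N · v_3 = (-2, 1, 0, 0)ᵀ.
Then v_1 = N · v_2 = (1, 0, 0, 0)ᵀ.

Sanity check: (A − (4)·I) v_1 = (0, 0, 0, 0)ᵀ = 0. ✓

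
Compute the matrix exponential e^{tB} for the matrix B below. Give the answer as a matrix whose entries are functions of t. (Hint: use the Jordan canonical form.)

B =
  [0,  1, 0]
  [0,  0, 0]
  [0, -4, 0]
e^{tB} =
  [1, t, 0]
  [0, 1, 0]
  [0, -4*t, 1]

Strategy: write B = P · J · P⁻¹ where J is a Jordan canonical form, so e^{tB} = P · e^{tJ} · P⁻¹, and e^{tJ} can be computed block-by-block.

B has Jordan form
J =
  [0, 1, 0]
  [0, 0, 0]
  [0, 0, 0]
(up to reordering of blocks).

Per-block formulas:
  For a 2×2 Jordan block J_2(0): exp(t · J_2(0)) = e^(0t)·(I + t·N), where N is the 2×2 nilpotent shift.
  For a 1×1 block at λ = 0: exp(t · [0]) = [e^(0t)].

After assembling e^{tJ} and conjugating by P, we get:

e^{tB} =
  [1, t, 0]
  [0, 1, 0]
  [0, -4*t, 1]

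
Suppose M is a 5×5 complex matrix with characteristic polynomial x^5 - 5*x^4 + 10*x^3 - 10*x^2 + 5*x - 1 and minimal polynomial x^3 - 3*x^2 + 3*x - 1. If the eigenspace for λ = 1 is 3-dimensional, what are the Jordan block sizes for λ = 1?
Block sizes for λ = 1: [3, 1, 1]

Step 1 — from the characteristic polynomial, algebraic multiplicity of λ = 1 is 5. From dim ker(M − (1)·I) = 3, there are exactly 3 Jordan blocks for λ = 1.
Step 2 — from the minimal polynomial, the factor (x − 1)^3 tells us the largest block for λ = 1 has size 3.
Step 3 — with total size 5, 3 blocks, and largest block 3, the block sizes (in nonincreasing order) are [3, 1, 1].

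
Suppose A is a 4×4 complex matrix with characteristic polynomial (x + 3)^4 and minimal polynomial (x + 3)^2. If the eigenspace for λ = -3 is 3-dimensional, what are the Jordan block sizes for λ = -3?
Block sizes for λ = -3: [2, 1, 1]

Step 1 — from the characteristic polynomial, algebraic multiplicity of λ = -3 is 4. From dim ker(A − (-3)·I) = 3, there are exactly 3 Jordan blocks for λ = -3.
Step 2 — from the minimal polynomial, the factor (x + 3)^2 tells us the largest block for λ = -3 has size 2.
Step 3 — with total size 4, 3 blocks, and largest block 2, the block sizes (in nonincreasing order) are [2, 1, 1].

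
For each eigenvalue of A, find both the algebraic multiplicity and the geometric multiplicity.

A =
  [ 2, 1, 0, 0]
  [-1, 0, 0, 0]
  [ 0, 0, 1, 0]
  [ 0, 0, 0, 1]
λ = 1: alg = 4, geom = 3

Step 1 — factor the characteristic polynomial to read off the algebraic multiplicities:
  χ_A(x) = (x - 1)^4

Step 2 — compute geometric multiplicities via the rank-nullity identity g(λ) = n − rank(A − λI):
  rank(A − (1)·I) = 1, so dim ker(A − (1)·I) = n − 1 = 3

Summary:
  λ = 1: algebraic multiplicity = 4, geometric multiplicity = 3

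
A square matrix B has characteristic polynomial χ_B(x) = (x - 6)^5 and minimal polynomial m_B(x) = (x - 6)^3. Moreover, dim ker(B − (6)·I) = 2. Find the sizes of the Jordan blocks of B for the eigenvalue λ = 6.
Block sizes for λ = 6: [3, 2]

Step 1 — from the characteristic polynomial, algebraic multiplicity of λ = 6 is 5. From dim ker(B − (6)·I) = 2, there are exactly 2 Jordan blocks for λ = 6.
Step 2 — from the minimal polynomial, the factor (x − 6)^3 tells us the largest block for λ = 6 has size 3.
Step 3 — with total size 5, 2 blocks, and largest block 3, the block sizes (in nonincreasing order) are [3, 2].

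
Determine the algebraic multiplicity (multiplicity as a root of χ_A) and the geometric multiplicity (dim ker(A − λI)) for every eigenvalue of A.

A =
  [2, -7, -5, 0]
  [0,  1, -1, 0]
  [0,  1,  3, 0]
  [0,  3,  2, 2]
λ = 2: alg = 4, geom = 2

Step 1 — factor the characteristic polynomial to read off the algebraic multiplicities:
  χ_A(x) = (x - 2)^4

Step 2 — compute geometric multiplicities via the rank-nullity identity g(λ) = n − rank(A − λI):
  rank(A − (2)·I) = 2, so dim ker(A − (2)·I) = n − 2 = 2

Summary:
  λ = 2: algebraic multiplicity = 4, geometric multiplicity = 2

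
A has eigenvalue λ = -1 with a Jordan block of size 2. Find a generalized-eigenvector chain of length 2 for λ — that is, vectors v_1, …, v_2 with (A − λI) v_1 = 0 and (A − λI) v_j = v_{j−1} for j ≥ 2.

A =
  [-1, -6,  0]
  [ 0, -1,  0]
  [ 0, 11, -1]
A Jordan chain for λ = -1 of length 2:
v_1 = (-6, 0, 11)ᵀ
v_2 = (0, 1, 0)ᵀ

Let N = A − (-1)·I. We want v_2 with N^2 v_2 = 0 but N^1 v_2 ≠ 0; then v_{j-1} := N · v_j for j = 2, …, 2.

Pick v_2 = (0, 1, 0)ᵀ.
Then v_1 = N · v_2 = (-6, 0, 11)ᵀ.

Sanity check: (A − (-1)·I) v_1 = (0, 0, 0)ᵀ = 0. ✓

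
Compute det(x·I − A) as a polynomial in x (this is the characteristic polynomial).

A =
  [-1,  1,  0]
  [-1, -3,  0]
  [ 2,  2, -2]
x^3 + 6*x^2 + 12*x + 8

Expanding det(x·I − A) (e.g. by cofactor expansion or by noting that A is similar to its Jordan form J, which has the same characteristic polynomial as A) gives
  χ_A(x) = x^3 + 6*x^2 + 12*x + 8
which factors as (x + 2)^3. The eigenvalues (with algebraic multiplicities) are λ = -2 with multiplicity 3.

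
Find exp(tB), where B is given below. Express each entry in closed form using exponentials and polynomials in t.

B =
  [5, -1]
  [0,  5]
e^{tB} =
  [exp(5*t), -t*exp(5*t)]
  [0, exp(5*t)]

Strategy: write B = P · J · P⁻¹ where J is a Jordan canonical form, so e^{tB} = P · e^{tJ} · P⁻¹, and e^{tJ} can be computed block-by-block.

B has Jordan form
J =
  [5, 1]
  [0, 5]
(up to reordering of blocks).

Per-block formulas:
  For a 2×2 Jordan block J_2(5): exp(t · J_2(5)) = e^(5t)·(I + t·N), where N is the 2×2 nilpotent shift.

After assembling e^{tJ} and conjugating by P, we get:

e^{tB} =
  [exp(5*t), -t*exp(5*t)]
  [0, exp(5*t)]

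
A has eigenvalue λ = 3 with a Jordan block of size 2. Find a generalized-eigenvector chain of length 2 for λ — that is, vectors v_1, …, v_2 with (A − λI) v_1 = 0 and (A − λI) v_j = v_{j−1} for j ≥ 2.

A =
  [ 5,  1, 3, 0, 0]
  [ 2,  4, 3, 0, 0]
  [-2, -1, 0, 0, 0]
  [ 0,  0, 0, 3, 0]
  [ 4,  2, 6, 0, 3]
A Jordan chain for λ = 3 of length 2:
v_1 = (2, 2, -2, 0, 4)ᵀ
v_2 = (1, 0, 0, 0, 0)ᵀ

Let N = A − (3)·I. We want v_2 with N^2 v_2 = 0 but N^1 v_2 ≠ 0; then v_{j-1} := N · v_j for j = 2, …, 2.

Pick v_2 = (1, 0, 0, 0, 0)ᵀ.
Then v_1 = N · v_2 = (2, 2, -2, 0, 4)ᵀ.

Sanity check: (A − (3)·I) v_1 = (0, 0, 0, 0, 0)ᵀ = 0. ✓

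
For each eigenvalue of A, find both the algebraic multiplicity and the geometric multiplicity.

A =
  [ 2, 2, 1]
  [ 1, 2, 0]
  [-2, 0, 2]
λ = 2: alg = 3, geom = 1

Step 1 — factor the characteristic polynomial to read off the algebraic multiplicities:
  χ_A(x) = (x - 2)^3

Step 2 — compute geometric multiplicities via the rank-nullity identity g(λ) = n − rank(A − λI):
  rank(A − (2)·I) = 2, so dim ker(A − (2)·I) = n − 2 = 1

Summary:
  λ = 2: algebraic multiplicity = 3, geometric multiplicity = 1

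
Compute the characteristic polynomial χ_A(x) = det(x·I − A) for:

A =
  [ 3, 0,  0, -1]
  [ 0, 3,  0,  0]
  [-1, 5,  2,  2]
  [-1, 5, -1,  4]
x^4 - 12*x^3 + 54*x^2 - 108*x + 81

Expanding det(x·I − A) (e.g. by cofactor expansion or by noting that A is similar to its Jordan form J, which has the same characteristic polynomial as A) gives
  χ_A(x) = x^4 - 12*x^3 + 54*x^2 - 108*x + 81
which factors as (x - 3)^4. The eigenvalues (with algebraic multiplicities) are λ = 3 with multiplicity 4.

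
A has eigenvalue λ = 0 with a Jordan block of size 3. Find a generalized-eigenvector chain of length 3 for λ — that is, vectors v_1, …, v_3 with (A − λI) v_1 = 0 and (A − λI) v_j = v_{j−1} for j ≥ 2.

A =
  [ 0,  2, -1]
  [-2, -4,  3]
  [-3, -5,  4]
A Jordan chain for λ = 0 of length 3:
v_1 = (-1, -1, -2)ᵀ
v_2 = (0, -2, -3)ᵀ
v_3 = (1, 0, 0)ᵀ

Let N = A − (0)·I. We want v_3 with N^3 v_3 = 0 but N^2 v_3 ≠ 0; then v_{j-1} := N · v_j for j = 3, …, 2.

Pick v_3 = (1, 0, 0)ᵀ.
Then v_2 = N · v_3 = (0, -2, -3)ᵀ.
Then v_1 = N · v_2 = (-1, -1, -2)ᵀ.

Sanity check: (A − (0)·I) v_1 = (0, 0, 0)ᵀ = 0. ✓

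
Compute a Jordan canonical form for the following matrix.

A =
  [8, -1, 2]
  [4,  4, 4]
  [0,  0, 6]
J_2(6) ⊕ J_1(6)

The characteristic polynomial is
  det(x·I − A) = x^3 - 18*x^2 + 108*x - 216 = (x - 6)^3

Eigenvalues and multiplicities (the geometric multiplicity of λ is n − rank(A − λI), which equals the number of Jordan blocks for λ):
  λ = 6: algebraic multiplicity = 3, geometric multiplicity = 2

Determining the block sizes for each eigenvalue:
  λ = 6: 2 blocks summing to 3 forces exactly one block of size 2 and the rest size 1 → block sizes [2, 1]

Assembling the blocks gives a Jordan form
J =
  [6, 1, 0]
  [0, 6, 0]
  [0, 0, 6]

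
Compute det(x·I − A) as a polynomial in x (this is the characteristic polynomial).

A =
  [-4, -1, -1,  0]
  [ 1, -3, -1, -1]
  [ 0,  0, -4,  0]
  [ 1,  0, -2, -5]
x^4 + 16*x^3 + 96*x^2 + 256*x + 256

Expanding det(x·I − A) (e.g. by cofactor expansion or by noting that A is similar to its Jordan form J, which has the same characteristic polynomial as A) gives
  χ_A(x) = x^4 + 16*x^3 + 96*x^2 + 256*x + 256
which factors as (x + 4)^4. The eigenvalues (with algebraic multiplicities) are λ = -4 with multiplicity 4.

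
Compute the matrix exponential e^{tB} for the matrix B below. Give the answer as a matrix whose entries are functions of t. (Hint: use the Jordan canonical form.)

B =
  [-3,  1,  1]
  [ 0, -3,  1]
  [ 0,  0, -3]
e^{tB} =
  [exp(-3*t), t*exp(-3*t), t^2*exp(-3*t)/2 + t*exp(-3*t)]
  [0, exp(-3*t), t*exp(-3*t)]
  [0, 0, exp(-3*t)]

Strategy: write B = P · J · P⁻¹ where J is a Jordan canonical form, so e^{tB} = P · e^{tJ} · P⁻¹, and e^{tJ} can be computed block-by-block.

B has Jordan form
J =
  [-3,  1,  0]
  [ 0, -3,  1]
  [ 0,  0, -3]
(up to reordering of blocks).

Per-block formulas:
  For a 3×3 Jordan block J_3(-3): exp(t · J_3(-3)) = e^(-3t)·(I + t·N + (t^2/2)·N^2), where N is the 3×3 nilpotent shift.

After assembling e^{tJ} and conjugating by P, we get:

e^{tB} =
  [exp(-3*t), t*exp(-3*t), t^2*exp(-3*t)/2 + t*exp(-3*t)]
  [0, exp(-3*t), t*exp(-3*t)]
  [0, 0, exp(-3*t)]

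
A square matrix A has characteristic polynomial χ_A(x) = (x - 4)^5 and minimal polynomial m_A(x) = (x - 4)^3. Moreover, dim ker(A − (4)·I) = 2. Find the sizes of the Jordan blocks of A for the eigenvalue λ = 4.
Block sizes for λ = 4: [3, 2]

Step 1 — from the characteristic polynomial, algebraic multiplicity of λ = 4 is 5. From dim ker(A − (4)·I) = 2, there are exactly 2 Jordan blocks for λ = 4.
Step 2 — from the minimal polynomial, the factor (x − 4)^3 tells us the largest block for λ = 4 has size 3.
Step 3 — with total size 5, 2 blocks, and largest block 3, the block sizes (in nonincreasing order) are [3, 2].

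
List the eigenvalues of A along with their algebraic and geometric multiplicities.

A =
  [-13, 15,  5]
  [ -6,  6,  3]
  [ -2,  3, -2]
λ = -3: alg = 3, geom = 2

Step 1 — factor the characteristic polynomial to read off the algebraic multiplicities:
  χ_A(x) = (x + 3)^3

Step 2 — compute geometric multiplicities via the rank-nullity identity g(λ) = n − rank(A − λI):
  rank(A − (-3)·I) = 1, so dim ker(A − (-3)·I) = n − 1 = 2

Summary:
  λ = -3: algebraic multiplicity = 3, geometric multiplicity = 2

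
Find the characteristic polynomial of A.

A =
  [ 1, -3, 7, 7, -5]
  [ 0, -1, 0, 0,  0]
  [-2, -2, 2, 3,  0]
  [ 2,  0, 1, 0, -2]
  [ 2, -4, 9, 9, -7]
x^5 + 5*x^4 + 10*x^3 + 10*x^2 + 5*x + 1

Expanding det(x·I − A) (e.g. by cofactor expansion or by noting that A is similar to its Jordan form J, which has the same characteristic polynomial as A) gives
  χ_A(x) = x^5 + 5*x^4 + 10*x^3 + 10*x^2 + 5*x + 1
which factors as (x + 1)^5. The eigenvalues (with algebraic multiplicities) are λ = -1 with multiplicity 5.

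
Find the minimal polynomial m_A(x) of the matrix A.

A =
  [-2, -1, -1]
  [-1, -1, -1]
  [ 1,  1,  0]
x^3 + 3*x^2 + 3*x + 1

The characteristic polynomial is χ_A(x) = (x + 1)^3, so the eigenvalues are known. The minimal polynomial is
  m_A(x) = Π_λ (x − λ)^{k_λ}
where k_λ is the size of the *largest* Jordan block for λ (equivalently, the smallest k with (A − λI)^k v = 0 for every generalised eigenvector v of λ).

  λ = -1: largest Jordan block has size 3, contributing (x + 1)^3

So m_A(x) = (x + 1)^3 = x^3 + 3*x^2 + 3*x + 1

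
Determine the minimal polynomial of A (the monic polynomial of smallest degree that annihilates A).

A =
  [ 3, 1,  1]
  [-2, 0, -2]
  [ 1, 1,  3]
x^2 - 4*x + 4

The characteristic polynomial is χ_A(x) = (x - 2)^3, so the eigenvalues are known. The minimal polynomial is
  m_A(x) = Π_λ (x − λ)^{k_λ}
where k_λ is the size of the *largest* Jordan block for λ (equivalently, the smallest k with (A − λI)^k v = 0 for every generalised eigenvector v of λ).

  λ = 2: largest Jordan block has size 2, contributing (x − 2)^2

So m_A(x) = (x - 2)^2 = x^2 - 4*x + 4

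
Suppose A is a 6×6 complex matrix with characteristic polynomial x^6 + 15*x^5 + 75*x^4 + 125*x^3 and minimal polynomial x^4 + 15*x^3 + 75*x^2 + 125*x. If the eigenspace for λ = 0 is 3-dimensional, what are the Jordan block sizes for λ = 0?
Block sizes for λ = 0: [1, 1, 1]

Step 1 — from the characteristic polynomial, algebraic multiplicity of λ = 0 is 3. From dim ker(A − (0)·I) = 3, there are exactly 3 Jordan blocks for λ = 0.
Step 2 — from the minimal polynomial, the factor (x − 0) tells us the largest block for λ = 0 has size 1.
Step 3 — with total size 3, 3 blocks, and largest block 1, the block sizes (in nonincreasing order) are [1, 1, 1].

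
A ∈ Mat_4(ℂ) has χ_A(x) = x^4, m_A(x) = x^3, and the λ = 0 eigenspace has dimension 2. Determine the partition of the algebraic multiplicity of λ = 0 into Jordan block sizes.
Block sizes for λ = 0: [3, 1]

Step 1 — from the characteristic polynomial, algebraic multiplicity of λ = 0 is 4. From dim ker(A − (0)·I) = 2, there are exactly 2 Jordan blocks for λ = 0.
Step 2 — from the minimal polynomial, the factor (x − 0)^3 tells us the largest block for λ = 0 has size 3.
Step 3 — with total size 4, 2 blocks, and largest block 3, the block sizes (in nonincreasing order) are [3, 1].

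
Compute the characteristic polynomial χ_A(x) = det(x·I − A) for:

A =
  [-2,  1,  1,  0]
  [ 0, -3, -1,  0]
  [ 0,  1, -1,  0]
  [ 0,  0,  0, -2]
x^4 + 8*x^3 + 24*x^2 + 32*x + 16

Expanding det(x·I − A) (e.g. by cofactor expansion or by noting that A is similar to its Jordan form J, which has the same characteristic polynomial as A) gives
  χ_A(x) = x^4 + 8*x^3 + 24*x^2 + 32*x + 16
which factors as (x + 2)^4. The eigenvalues (with algebraic multiplicities) are λ = -2 with multiplicity 4.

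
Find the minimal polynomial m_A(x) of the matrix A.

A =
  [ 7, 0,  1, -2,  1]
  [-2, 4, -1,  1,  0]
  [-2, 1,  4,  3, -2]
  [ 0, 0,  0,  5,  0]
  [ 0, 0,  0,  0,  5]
x^3 - 15*x^2 + 75*x - 125

The characteristic polynomial is χ_A(x) = (x - 5)^5, so the eigenvalues are known. The minimal polynomial is
  m_A(x) = Π_λ (x − λ)^{k_λ}
where k_λ is the size of the *largest* Jordan block for λ (equivalently, the smallest k with (A − λI)^k v = 0 for every generalised eigenvector v of λ).

  λ = 5: largest Jordan block has size 3, contributing (x − 5)^3

So m_A(x) = (x - 5)^3 = x^3 - 15*x^2 + 75*x - 125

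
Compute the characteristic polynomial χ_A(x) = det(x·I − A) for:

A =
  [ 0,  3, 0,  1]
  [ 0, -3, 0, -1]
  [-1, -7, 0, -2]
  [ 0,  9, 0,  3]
x^4

Expanding det(x·I − A) (e.g. by cofactor expansion or by noting that A is similar to its Jordan form J, which has the same characteristic polynomial as A) gives
  χ_A(x) = x^4
which factors as x^4. The eigenvalues (with algebraic multiplicities) are λ = 0 with multiplicity 4.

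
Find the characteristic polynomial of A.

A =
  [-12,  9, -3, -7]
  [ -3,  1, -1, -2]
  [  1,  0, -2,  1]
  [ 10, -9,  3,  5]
x^4 + 8*x^3 + 24*x^2 + 32*x + 16

Expanding det(x·I − A) (e.g. by cofactor expansion or by noting that A is similar to its Jordan form J, which has the same characteristic polynomial as A) gives
  χ_A(x) = x^4 + 8*x^3 + 24*x^2 + 32*x + 16
which factors as (x + 2)^4. The eigenvalues (with algebraic multiplicities) are λ = -2 with multiplicity 4.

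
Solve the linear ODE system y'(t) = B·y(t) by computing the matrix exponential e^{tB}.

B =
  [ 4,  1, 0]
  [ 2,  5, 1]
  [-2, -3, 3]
e^{tB} =
  [t^2*exp(4*t) + exp(4*t), t^2*exp(4*t)/2 + t*exp(4*t), t^2*exp(4*t)/2]
  [2*t*exp(4*t), t*exp(4*t) + exp(4*t), t*exp(4*t)]
  [-2*t^2*exp(4*t) - 2*t*exp(4*t), -t^2*exp(4*t) - 3*t*exp(4*t), -t^2*exp(4*t) - t*exp(4*t) + exp(4*t)]

Strategy: write B = P · J · P⁻¹ where J is a Jordan canonical form, so e^{tB} = P · e^{tJ} · P⁻¹, and e^{tJ} can be computed block-by-block.

B has Jordan form
J =
  [4, 1, 0]
  [0, 4, 1]
  [0, 0, 4]
(up to reordering of blocks).

Per-block formulas:
  For a 3×3 Jordan block J_3(4): exp(t · J_3(4)) = e^(4t)·(I + t·N + (t^2/2)·N^2), where N is the 3×3 nilpotent shift.

After assembling e^{tJ} and conjugating by P, we get:

e^{tB} =
  [t^2*exp(4*t) + exp(4*t), t^2*exp(4*t)/2 + t*exp(4*t), t^2*exp(4*t)/2]
  [2*t*exp(4*t), t*exp(4*t) + exp(4*t), t*exp(4*t)]
  [-2*t^2*exp(4*t) - 2*t*exp(4*t), -t^2*exp(4*t) - 3*t*exp(4*t), -t^2*exp(4*t) - t*exp(4*t) + exp(4*t)]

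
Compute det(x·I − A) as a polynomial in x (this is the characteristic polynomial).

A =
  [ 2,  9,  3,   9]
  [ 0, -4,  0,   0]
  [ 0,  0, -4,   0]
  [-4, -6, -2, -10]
x^4 + 16*x^3 + 96*x^2 + 256*x + 256

Expanding det(x·I − A) (e.g. by cofactor expansion or by noting that A is similar to its Jordan form J, which has the same characteristic polynomial as A) gives
  χ_A(x) = x^4 + 16*x^3 + 96*x^2 + 256*x + 256
which factors as (x + 4)^4. The eigenvalues (with algebraic multiplicities) are λ = -4 with multiplicity 4.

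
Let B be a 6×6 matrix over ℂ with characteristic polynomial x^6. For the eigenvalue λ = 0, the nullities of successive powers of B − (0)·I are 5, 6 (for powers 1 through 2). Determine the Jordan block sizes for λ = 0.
Block sizes for λ = 0: [2, 1, 1, 1, 1]

From the dimensions of kernels of powers, the number of Jordan blocks of size at least j is d_j − d_{j−1} where d_j = dim ker(N^j) (with d_0 = 0). Computing the differences gives [5, 1].
The number of blocks of size exactly k is (#blocks of size ≥ k) − (#blocks of size ≥ k + 1), so the partition is: 4 block(s) of size 1, 1 block(s) of size 2.
In nonincreasing order the block sizes are [2, 1, 1, 1, 1].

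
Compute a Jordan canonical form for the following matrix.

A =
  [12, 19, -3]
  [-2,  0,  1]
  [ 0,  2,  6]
J_3(6)

The characteristic polynomial is
  det(x·I − A) = x^3 - 18*x^2 + 108*x - 216 = (x - 6)^3

Eigenvalues and multiplicities (the geometric multiplicity of λ is n − rank(A − λI), which equals the number of Jordan blocks for λ):
  λ = 6: algebraic multiplicity = 3, geometric multiplicity = 1

Determining the block sizes for each eigenvalue:
  λ = 6: one block (gm = 1), so the single block has size am = 3 → block sizes [3]

Assembling the blocks gives a Jordan form
J =
  [6, 1, 0]
  [0, 6, 1]
  [0, 0, 6]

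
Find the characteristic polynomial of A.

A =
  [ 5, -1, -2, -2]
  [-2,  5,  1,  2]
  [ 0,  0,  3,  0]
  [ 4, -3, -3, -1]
x^4 - 12*x^3 + 54*x^2 - 108*x + 81

Expanding det(x·I − A) (e.g. by cofactor expansion or by noting that A is similar to its Jordan form J, which has the same characteristic polynomial as A) gives
  χ_A(x) = x^4 - 12*x^3 + 54*x^2 - 108*x + 81
which factors as (x - 3)^4. The eigenvalues (with algebraic multiplicities) are λ = 3 with multiplicity 4.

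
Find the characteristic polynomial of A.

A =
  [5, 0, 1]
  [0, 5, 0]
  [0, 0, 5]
x^3 - 15*x^2 + 75*x - 125

Expanding det(x·I − A) (e.g. by cofactor expansion or by noting that A is similar to its Jordan form J, which has the same characteristic polynomial as A) gives
  χ_A(x) = x^3 - 15*x^2 + 75*x - 125
which factors as (x - 5)^3. The eigenvalues (with algebraic multiplicities) are λ = 5 with multiplicity 3.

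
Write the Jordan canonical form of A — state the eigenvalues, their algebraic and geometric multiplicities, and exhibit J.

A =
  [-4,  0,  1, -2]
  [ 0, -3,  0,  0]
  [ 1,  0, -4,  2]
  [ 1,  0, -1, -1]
J_2(-3) ⊕ J_1(-3) ⊕ J_1(-3)

The characteristic polynomial is
  det(x·I − A) = x^4 + 12*x^3 + 54*x^2 + 108*x + 81 = (x + 3)^4

Eigenvalues and multiplicities (the geometric multiplicity of λ is n − rank(A − λI), which equals the number of Jordan blocks for λ):
  λ = -3: algebraic multiplicity = 4, geometric multiplicity = 3

Determining the block sizes for each eigenvalue:
  λ = -3: 3 blocks summing to 4 forces exactly one block of size 2 and the rest size 1 → block sizes [2, 1, 1]

Assembling the blocks gives a Jordan form
J =
  [-3,  1,  0,  0]
  [ 0, -3,  0,  0]
  [ 0,  0, -3,  0]
  [ 0,  0,  0, -3]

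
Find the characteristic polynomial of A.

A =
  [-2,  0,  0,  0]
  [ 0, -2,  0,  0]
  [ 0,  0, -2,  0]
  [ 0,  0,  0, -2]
x^4 + 8*x^3 + 24*x^2 + 32*x + 16

Expanding det(x·I − A) (e.g. by cofactor expansion or by noting that A is similar to its Jordan form J, which has the same characteristic polynomial as A) gives
  χ_A(x) = x^4 + 8*x^3 + 24*x^2 + 32*x + 16
which factors as (x + 2)^4. The eigenvalues (with algebraic multiplicities) are λ = -2 with multiplicity 4.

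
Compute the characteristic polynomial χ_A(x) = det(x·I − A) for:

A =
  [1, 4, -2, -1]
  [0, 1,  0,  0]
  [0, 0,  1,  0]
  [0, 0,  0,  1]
x^4 - 4*x^3 + 6*x^2 - 4*x + 1

Expanding det(x·I − A) (e.g. by cofactor expansion or by noting that A is similar to its Jordan form J, which has the same characteristic polynomial as A) gives
  χ_A(x) = x^4 - 4*x^3 + 6*x^2 - 4*x + 1
which factors as (x - 1)^4. The eigenvalues (with algebraic multiplicities) are λ = 1 with multiplicity 4.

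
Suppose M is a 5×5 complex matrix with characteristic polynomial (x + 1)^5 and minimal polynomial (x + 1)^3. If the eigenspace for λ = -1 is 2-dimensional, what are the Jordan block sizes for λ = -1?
Block sizes for λ = -1: [3, 2]

Step 1 — from the characteristic polynomial, algebraic multiplicity of λ = -1 is 5. From dim ker(M − (-1)·I) = 2, there are exactly 2 Jordan blocks for λ = -1.
Step 2 — from the minimal polynomial, the factor (x + 1)^3 tells us the largest block for λ = -1 has size 3.
Step 3 — with total size 5, 2 blocks, and largest block 3, the block sizes (in nonincreasing order) are [3, 2].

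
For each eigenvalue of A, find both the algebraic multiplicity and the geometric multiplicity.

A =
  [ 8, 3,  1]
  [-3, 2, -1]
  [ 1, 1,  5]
λ = 5: alg = 3, geom = 1

Step 1 — factor the characteristic polynomial to read off the algebraic multiplicities:
  χ_A(x) = (x - 5)^3

Step 2 — compute geometric multiplicities via the rank-nullity identity g(λ) = n − rank(A − λI):
  rank(A − (5)·I) = 2, so dim ker(A − (5)·I) = n − 2 = 1

Summary:
  λ = 5: algebraic multiplicity = 3, geometric multiplicity = 1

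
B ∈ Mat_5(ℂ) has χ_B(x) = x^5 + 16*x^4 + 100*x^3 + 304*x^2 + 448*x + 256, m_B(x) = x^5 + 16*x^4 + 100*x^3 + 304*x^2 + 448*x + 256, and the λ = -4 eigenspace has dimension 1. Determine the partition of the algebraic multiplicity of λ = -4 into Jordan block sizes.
Block sizes for λ = -4: [3]

Step 1 — from the characteristic polynomial, algebraic multiplicity of λ = -4 is 3. From dim ker(B − (-4)·I) = 1, there are exactly 1 Jordan blocks for λ = -4.
Step 2 — from the minimal polynomial, the factor (x + 4)^3 tells us the largest block for λ = -4 has size 3.
Step 3 — with total size 3, 1 blocks, and largest block 3, the block sizes (in nonincreasing order) are [3].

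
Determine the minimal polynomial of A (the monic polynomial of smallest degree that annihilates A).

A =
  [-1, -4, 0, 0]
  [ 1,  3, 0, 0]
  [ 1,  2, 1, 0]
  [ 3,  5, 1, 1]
x^2 - 2*x + 1

The characteristic polynomial is χ_A(x) = (x - 1)^4, so the eigenvalues are known. The minimal polynomial is
  m_A(x) = Π_λ (x − λ)^{k_λ}
where k_λ is the size of the *largest* Jordan block for λ (equivalently, the smallest k with (A − λI)^k v = 0 for every generalised eigenvector v of λ).

  λ = 1: largest Jordan block has size 2, contributing (x − 1)^2

So m_A(x) = (x - 1)^2 = x^2 - 2*x + 1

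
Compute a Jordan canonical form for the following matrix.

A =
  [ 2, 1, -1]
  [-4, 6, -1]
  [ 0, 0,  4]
J_3(4)

The characteristic polynomial is
  det(x·I − A) = x^3 - 12*x^2 + 48*x - 64 = (x - 4)^3

Eigenvalues and multiplicities (the geometric multiplicity of λ is n − rank(A − λI), which equals the number of Jordan blocks for λ):
  λ = 4: algebraic multiplicity = 3, geometric multiplicity = 1

Determining the block sizes for each eigenvalue:
  λ = 4: one block (gm = 1), so the single block has size am = 3 → block sizes [3]

Assembling the blocks gives a Jordan form
J =
  [4, 1, 0]
  [0, 4, 1]
  [0, 0, 4]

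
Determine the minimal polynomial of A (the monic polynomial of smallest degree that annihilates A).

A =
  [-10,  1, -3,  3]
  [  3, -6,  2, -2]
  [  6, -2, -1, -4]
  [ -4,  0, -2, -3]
x^3 + 15*x^2 + 75*x + 125

The characteristic polynomial is χ_A(x) = (x + 5)^4, so the eigenvalues are known. The minimal polynomial is
  m_A(x) = Π_λ (x − λ)^{k_λ}
where k_λ is the size of the *largest* Jordan block for λ (equivalently, the smallest k with (A − λI)^k v = 0 for every generalised eigenvector v of λ).

  λ = -5: largest Jordan block has size 3, contributing (x + 5)^3

So m_A(x) = (x + 5)^3 = x^3 + 15*x^2 + 75*x + 125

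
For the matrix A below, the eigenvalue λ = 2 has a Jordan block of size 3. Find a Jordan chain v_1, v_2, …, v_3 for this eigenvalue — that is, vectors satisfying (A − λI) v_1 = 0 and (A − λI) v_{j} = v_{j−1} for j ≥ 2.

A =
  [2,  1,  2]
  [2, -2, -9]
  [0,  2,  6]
A Jordan chain for λ = 2 of length 3:
v_1 = (2, -8, 4)ᵀ
v_2 = (0, 2, 0)ᵀ
v_3 = (1, 0, 0)ᵀ

Let N = A − (2)·I. We want v_3 with N^3 v_3 = 0 but N^2 v_3 ≠ 0; then v_{j-1} := N · v_j for j = 3, …, 2.

Pick v_3 = (1, 0, 0)ᵀ.
Then v_2 = N · v_3 = (0, 2, 0)ᵀ.
Then v_1 = N · v_2 = (2, -8, 4)ᵀ.

Sanity check: (A − (2)·I) v_1 = (0, 0, 0)ᵀ = 0. ✓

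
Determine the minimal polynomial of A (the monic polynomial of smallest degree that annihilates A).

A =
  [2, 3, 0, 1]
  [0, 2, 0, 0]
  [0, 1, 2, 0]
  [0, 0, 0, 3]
x^3 - 7*x^2 + 16*x - 12

The characteristic polynomial is χ_A(x) = (x - 3)*(x - 2)^3, so the eigenvalues are known. The minimal polynomial is
  m_A(x) = Π_λ (x − λ)^{k_λ}
where k_λ is the size of the *largest* Jordan block for λ (equivalently, the smallest k with (A − λI)^k v = 0 for every generalised eigenvector v of λ).

  λ = 2: largest Jordan block has size 2, contributing (x − 2)^2
  λ = 3: largest Jordan block has size 1, contributing (x − 3)

So m_A(x) = (x - 3)*(x - 2)^2 = x^3 - 7*x^2 + 16*x - 12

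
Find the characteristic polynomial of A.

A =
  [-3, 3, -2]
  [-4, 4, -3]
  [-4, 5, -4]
x^3 + 3*x^2 + 3*x + 1

Expanding det(x·I − A) (e.g. by cofactor expansion or by noting that A is similar to its Jordan form J, which has the same characteristic polynomial as A) gives
  χ_A(x) = x^3 + 3*x^2 + 3*x + 1
which factors as (x + 1)^3. The eigenvalues (with algebraic multiplicities) are λ = -1 with multiplicity 3.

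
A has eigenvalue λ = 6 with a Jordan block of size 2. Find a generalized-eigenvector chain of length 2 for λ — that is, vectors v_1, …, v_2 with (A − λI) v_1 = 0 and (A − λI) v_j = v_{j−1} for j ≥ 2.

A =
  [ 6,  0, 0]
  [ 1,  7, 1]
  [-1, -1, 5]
A Jordan chain for λ = 6 of length 2:
v_1 = (0, 1, -1)ᵀ
v_2 = (1, 0, 0)ᵀ

Let N = A − (6)·I. We want v_2 with N^2 v_2 = 0 but N^1 v_2 ≠ 0; then v_{j-1} := N · v_j for j = 2, …, 2.

Pick v_2 = (1, 0, 0)ᵀ.
Then v_1 = N · v_2 = (0, 1, -1)ᵀ.

Sanity check: (A − (6)·I) v_1 = (0, 0, 0)ᵀ = 0. ✓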